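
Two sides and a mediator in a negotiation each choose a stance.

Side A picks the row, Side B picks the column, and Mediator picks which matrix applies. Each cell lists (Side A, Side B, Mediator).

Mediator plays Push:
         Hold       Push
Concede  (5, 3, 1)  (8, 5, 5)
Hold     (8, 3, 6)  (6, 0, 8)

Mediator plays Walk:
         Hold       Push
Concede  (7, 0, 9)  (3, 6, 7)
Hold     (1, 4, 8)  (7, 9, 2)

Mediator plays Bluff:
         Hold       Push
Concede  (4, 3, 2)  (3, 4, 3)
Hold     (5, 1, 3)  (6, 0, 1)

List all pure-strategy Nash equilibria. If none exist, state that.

No pure-strategy Nash equilibrium.

(Concede, Hold, Push): Side A can switch to Hold (5 → 8). Not NE.
(Concede, Hold, Walk): Side B can switch to Push (0 → 6). Not NE.
(Concede, Hold, Bluff): Side A can switch to Hold (4 → 5). Not NE.
(Concede, Push, Push): Mediator can switch to Walk (5 → 7). Not NE.
(Concede, Push, Walk): Side A can switch to Hold (3 → 7). Not NE.
(Concede, Push, Bluff): Side A can switch to Hold (3 → 6). Not NE.
(Hold, Hold, Push): Mediator can switch to Walk (6 → 8). Not NE.
(Hold, Hold, Walk): Side A can switch to Concede (1 → 7). Not NE.
(Hold, Hold, Bluff): Mediator can switch to Push (3 → 6). Not NE.
(Hold, Push, Push): Side A can switch to Concede (6 → 8). Not NE.
(The remaining 2 profiles each have a profitable deviation by the same check.)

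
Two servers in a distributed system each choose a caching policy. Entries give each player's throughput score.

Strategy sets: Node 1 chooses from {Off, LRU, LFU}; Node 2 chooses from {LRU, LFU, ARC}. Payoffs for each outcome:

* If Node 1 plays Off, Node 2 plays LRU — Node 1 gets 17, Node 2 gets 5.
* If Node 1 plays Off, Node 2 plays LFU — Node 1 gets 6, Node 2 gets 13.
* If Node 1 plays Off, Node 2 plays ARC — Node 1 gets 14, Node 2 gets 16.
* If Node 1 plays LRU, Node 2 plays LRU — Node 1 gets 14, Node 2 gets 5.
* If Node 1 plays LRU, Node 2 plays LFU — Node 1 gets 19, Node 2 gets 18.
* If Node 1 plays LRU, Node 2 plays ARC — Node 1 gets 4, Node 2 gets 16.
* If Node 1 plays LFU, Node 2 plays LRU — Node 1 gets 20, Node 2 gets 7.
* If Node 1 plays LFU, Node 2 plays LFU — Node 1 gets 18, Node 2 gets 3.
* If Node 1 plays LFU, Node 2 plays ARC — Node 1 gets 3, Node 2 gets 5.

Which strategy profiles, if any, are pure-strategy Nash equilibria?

The pure Nash equilibria are (Off, ARC), (LRU, LFU), (LFU, LRU).

Node 1 against LRU: payoffs 17, 14, 20 → best response LFU.
Node 1 against LFU: payoffs 6, 19, 18 → best response LRU.
Node 1 against ARC: payoffs 14, 4, 3 → best response Off.
Node 2 against Off: payoffs 5, 13, 16 → best response ARC.
Node 2 against LRU: payoffs 5, 18, 16 → best response LFU.
Node 2 against LFU: payoffs 7, 3, 5 → best response LRU.
Mutual best responses: (Off, ARC); (LRU, LFU); (LFU, LRU).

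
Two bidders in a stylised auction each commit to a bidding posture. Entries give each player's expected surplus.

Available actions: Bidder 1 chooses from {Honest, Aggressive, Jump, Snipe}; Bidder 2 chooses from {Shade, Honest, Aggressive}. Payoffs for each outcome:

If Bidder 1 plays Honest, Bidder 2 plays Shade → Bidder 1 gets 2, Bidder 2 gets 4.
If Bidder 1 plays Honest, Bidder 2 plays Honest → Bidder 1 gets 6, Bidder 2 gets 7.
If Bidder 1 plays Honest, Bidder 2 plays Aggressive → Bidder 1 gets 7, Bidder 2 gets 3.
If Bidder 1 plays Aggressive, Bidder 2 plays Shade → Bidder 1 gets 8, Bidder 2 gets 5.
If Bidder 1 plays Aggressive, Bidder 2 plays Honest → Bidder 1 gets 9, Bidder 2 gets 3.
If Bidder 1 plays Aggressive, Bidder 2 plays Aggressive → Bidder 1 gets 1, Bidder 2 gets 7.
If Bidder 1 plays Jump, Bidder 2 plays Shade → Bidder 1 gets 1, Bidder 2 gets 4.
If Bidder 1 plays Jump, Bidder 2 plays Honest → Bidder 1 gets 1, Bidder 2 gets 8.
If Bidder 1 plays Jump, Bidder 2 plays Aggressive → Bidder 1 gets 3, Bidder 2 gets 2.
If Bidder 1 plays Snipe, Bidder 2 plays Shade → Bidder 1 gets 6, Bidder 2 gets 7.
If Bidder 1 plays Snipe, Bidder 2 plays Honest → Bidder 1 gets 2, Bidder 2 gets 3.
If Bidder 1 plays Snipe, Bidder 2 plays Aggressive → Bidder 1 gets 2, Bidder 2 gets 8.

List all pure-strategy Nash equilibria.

Check each profile: it is a Nash equilibrium iff no player can strictly gain by switching unilaterally.
(Honest, Shade): Bidder 1 can switch to Aggressive (2 → 8). Not NE.
(Honest, Honest): Bidder 1 can switch to Aggressive (6 → 9). Not NE.
(Honest, Aggressive): Bidder 2 can switch to Shade (3 → 4). Not NE.
(Aggressive, Shade): Bidder 2 can switch to Aggressive (5 → 7). Not NE.
(Aggressive, Honest): Bidder 2 can switch to Shade (3 → 5). Not NE.
(Aggressive, Aggressive): Bidder 1 can switch to Honest (1 → 7). Not NE.
(Jump, Shade): Bidder 1 can switch to Honest (1 → 2). Not NE.
(Jump, Honest): Bidder 1 can switch to Honest (1 → 6). Not NE.
(The remaining 4 profiles each have a profitable deviation by the same check.)

There is no pure-strategy Nash equilibrium.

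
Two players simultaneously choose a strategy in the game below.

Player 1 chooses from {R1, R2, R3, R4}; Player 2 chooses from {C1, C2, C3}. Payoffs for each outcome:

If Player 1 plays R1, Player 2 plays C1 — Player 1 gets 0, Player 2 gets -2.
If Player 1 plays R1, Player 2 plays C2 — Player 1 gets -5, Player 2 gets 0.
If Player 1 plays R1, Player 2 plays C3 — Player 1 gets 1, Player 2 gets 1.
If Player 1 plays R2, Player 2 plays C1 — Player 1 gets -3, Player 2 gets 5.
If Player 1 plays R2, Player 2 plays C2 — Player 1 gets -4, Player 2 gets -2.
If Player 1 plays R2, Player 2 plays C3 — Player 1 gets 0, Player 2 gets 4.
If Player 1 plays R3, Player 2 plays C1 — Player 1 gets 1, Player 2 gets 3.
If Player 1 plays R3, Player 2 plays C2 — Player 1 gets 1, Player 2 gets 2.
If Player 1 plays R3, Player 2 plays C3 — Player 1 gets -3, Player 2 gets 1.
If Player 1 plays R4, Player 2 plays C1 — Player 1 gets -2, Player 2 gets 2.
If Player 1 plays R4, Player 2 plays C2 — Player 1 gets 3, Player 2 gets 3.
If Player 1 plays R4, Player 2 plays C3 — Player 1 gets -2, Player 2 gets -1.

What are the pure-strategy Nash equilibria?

(R1, C3) and (R3, C1) and (R4, C2)

Player 1 against C1: payoffs 0, -3, 1, -2 → best response R3.
Player 1 against C2: payoffs -5, -4, 1, 3 → best response R4.
Player 1 against C3: payoffs 1, 0, -3, -2 → best response R1.
Player 2 against R1: payoffs -2, 0, 1 → best response C3.
Player 2 against R2: payoffs 5, -2, 4 → best response C1.
Player 2 against R3: payoffs 3, 2, 1 → best response C1.
Player 2 against R4: payoffs 2, 3, -1 → best response C2.
Mutual best responses: (R1, C3); (R3, C1); (R4, C2).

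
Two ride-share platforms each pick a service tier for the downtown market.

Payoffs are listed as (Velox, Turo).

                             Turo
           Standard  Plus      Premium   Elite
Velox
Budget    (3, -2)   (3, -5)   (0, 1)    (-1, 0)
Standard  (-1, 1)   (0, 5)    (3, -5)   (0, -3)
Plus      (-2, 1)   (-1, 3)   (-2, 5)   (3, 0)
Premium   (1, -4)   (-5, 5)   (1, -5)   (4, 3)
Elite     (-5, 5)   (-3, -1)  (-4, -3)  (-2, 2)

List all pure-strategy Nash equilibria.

No pure-strategy Nash equilibrium.

Velox against Standard: payoffs 3, -1, -2, 1, -5 → best response Budget.
Velox against Plus: payoffs 3, 0, -1, -5, -3 → best response Budget.
Velox against Premium: payoffs 0, 3, -2, 1, -4 → best response Standard.
Velox against Elite: payoffs -1, 0, 3, 4, -2 → best response Premium.
Turo against Budget: payoffs -2, -5, 1, 0 → best response Premium.
Turo against Standard: payoffs 1, 5, -5, -3 → best response Plus.
Turo against Plus: payoffs 1, 3, 5, 0 → best response Premium.
Turo against Premium: payoffs -4, 5, -5, 3 → best response Plus.
Turo against Elite: payoffs 5, -1, -3, 2 → best response Standard.
No profile is a mutual best response for all players.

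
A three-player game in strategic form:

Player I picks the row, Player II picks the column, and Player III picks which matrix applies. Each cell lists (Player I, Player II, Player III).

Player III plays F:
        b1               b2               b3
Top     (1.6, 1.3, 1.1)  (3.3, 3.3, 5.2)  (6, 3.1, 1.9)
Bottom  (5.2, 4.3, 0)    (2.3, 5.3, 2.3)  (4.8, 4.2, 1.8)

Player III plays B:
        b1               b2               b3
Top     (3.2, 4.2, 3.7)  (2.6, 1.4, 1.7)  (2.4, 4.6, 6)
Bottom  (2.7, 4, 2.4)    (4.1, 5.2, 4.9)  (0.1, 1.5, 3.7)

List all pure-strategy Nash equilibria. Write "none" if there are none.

The pure Nash equilibria are (Top, b2, F); (Top, b3, B); (Bottom, b2, B).

Player I against (b1, F): payoffs 1.6, 5.2 → best response Bottom.
Player I against (b1, B): payoffs 3.2, 2.7 → best response Top.
Player I against (b2, F): payoffs 3.3, 2.3 → best response Top.
Player I against (b2, B): payoffs 2.6, 4.1 → best response Bottom.
Player I against (b3, F): payoffs 6, 4.8 → best response Top.
Player I against (b3, B): payoffs 2.4, 0.1 → best response Top.
Player II against (Top, F): payoffs 1.3, 3.3, 3.1 → best response b2.
Player II against (Top, B): payoffs 4.2, 1.4, 4.6 → best response b3.
Player II against (Bottom, F): payoffs 4.3, 5.3, 4.2 → best response b2.
Player II against (Bottom, B): payoffs 4, 5.2, 1.5 → best response b2.
Player III against (Top, b1): payoffs 1.1, 3.7 → best response B.
Player III against (Top, b2): payoffs 5.2, 1.7 → best response F.
Player III against (Top, b3): payoffs 1.9, 6 → best response B.
Player III against (Bottom, b1): payoffs 0, 2.4 → best response B.
Player III against (Bottom, b2): payoffs 2.3, 4.9 → best response B.
Player III against (Bottom, b3): payoffs 1.8, 3.7 → best response B.
Mutual best responses: (Top, b2, F); (Top, b3, B); (Bottom, b2, B).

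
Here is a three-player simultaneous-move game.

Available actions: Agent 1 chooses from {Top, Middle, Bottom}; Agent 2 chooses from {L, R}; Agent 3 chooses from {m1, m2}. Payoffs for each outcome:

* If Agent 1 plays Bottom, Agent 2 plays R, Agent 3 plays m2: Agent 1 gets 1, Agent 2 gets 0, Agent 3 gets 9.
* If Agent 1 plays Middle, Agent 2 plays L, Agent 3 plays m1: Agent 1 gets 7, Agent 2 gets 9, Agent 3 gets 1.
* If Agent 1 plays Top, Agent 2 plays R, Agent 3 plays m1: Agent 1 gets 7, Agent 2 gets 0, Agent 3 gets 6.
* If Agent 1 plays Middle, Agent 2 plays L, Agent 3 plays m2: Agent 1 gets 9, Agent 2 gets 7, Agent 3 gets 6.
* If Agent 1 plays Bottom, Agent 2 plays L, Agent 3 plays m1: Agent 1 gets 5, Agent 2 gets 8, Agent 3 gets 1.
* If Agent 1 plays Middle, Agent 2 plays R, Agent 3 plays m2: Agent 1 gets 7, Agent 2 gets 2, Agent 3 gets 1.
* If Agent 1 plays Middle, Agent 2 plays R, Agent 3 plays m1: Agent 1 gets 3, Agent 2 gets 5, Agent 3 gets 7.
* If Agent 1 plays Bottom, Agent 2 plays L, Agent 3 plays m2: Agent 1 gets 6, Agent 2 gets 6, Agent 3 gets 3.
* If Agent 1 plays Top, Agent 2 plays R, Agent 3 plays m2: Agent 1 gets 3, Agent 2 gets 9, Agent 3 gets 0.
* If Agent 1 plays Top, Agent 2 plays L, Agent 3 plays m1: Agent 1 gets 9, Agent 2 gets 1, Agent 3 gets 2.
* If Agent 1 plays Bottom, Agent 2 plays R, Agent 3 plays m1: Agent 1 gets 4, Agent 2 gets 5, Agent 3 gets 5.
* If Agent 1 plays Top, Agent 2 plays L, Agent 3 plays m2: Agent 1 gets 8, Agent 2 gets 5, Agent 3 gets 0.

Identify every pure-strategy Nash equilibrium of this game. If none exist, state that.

Pure-strategy Nash equilibria: (Top, L, m1) and (Middle, L, m2)

(Top, L, m1): Agent 1 gets 9, best alternative 7; Agent 2 gets 1, best alternative 0; Agent 3 gets 2, best alternative 0. No profitable deviation — NE.
(Top, L, m2): Agent 1 can switch to Middle (8 → 9). Not NE.
(Top, R, m1): Agent 2 can switch to L (0 → 1). Not NE.
(Top, R, m2): Agent 1 can switch to Middle (3 → 7). Not NE.
(Middle, L, m1): Agent 1 can switch to Top (7 → 9). Not NE.
(Middle, L, m2): Agent 1 gets 9, best alternative 8; Agent 2 gets 7, best alternative 2; Agent 3 gets 6, best alternative 1. No profitable deviation — NE.
(Middle, R, m1): Agent 1 can switch to Top (3 → 7). Not NE.
(Middle, R, m2): Agent 2 can switch to L (2 → 7). Not NE.
(Bottom, L, m1): Agent 1 can switch to Top (5 → 9). Not NE.
(Bottom, L, m2): Agent 1 can switch to Top (6 → 8). Not NE.
(Bottom, R, m1): Agent 1 can switch to Top (4 → 7). Not NE.
(Bottom, R, m2): Agent 1 can switch to Top (1 → 3). Not NE.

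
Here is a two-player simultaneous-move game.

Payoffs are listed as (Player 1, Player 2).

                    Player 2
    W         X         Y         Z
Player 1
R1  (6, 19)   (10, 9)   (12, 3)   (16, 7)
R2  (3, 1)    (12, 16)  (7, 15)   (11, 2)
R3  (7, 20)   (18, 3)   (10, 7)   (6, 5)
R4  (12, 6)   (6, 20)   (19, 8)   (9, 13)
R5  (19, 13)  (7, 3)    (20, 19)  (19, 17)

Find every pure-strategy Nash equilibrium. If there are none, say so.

Player 1 against W: payoffs 6, 3, 7, 12, 19 → best response R5.
Player 1 against X: payoffs 10, 12, 18, 6, 7 → best response R3.
Player 1 against Y: payoffs 12, 7, 10, 19, 20 → best response R5.
Player 1 against Z: payoffs 16, 11, 6, 9, 19 → best response R5.
Player 2 against R1: payoffs 19, 9, 3, 7 → best response W.
Player 2 against R2: payoffs 1, 16, 15, 2 → best response X.
Player 2 against R3: payoffs 20, 3, 7, 5 → best response W.
Player 2 against R4: payoffs 6, 20, 8, 13 → best response X.
Player 2 against R5: payoffs 13, 3, 19, 17 → best response Y.
Mutual best responses: (R5, Y).

Pure NE: (R5, Y)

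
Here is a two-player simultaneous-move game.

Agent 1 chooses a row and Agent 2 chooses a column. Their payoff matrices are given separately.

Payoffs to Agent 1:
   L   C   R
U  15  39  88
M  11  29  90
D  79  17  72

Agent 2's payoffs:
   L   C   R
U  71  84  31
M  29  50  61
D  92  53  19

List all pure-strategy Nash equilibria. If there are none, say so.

(U, C) and (M, R) and (D, L)

Check each profile: it is a Nash equilibrium iff no player can strictly gain by switching unilaterally.
(U, L): Agent 1 can switch to D (15 → 79). Not NE.
(U, C): Agent 1 gets 39, best alternative 29; Agent 2 gets 84, best alternative 71. No profitable deviation — NE.
(U, R): Agent 1 can switch to M (88 → 90). Not NE.
(M, L): Agent 1 can switch to U (11 → 15). Not NE.
(M, C): Agent 1 can switch to U (29 → 39). Not NE.
(M, R): Agent 1 gets 90, best alternative 88; Agent 2 gets 61, best alternative 50. No profitable deviation — NE.
(D, L): Agent 1 gets 79, best alternative 15; Agent 2 gets 92, best alternative 53. No profitable deviation — NE.
(D, C): Agent 1 can switch to U (17 → 39). Not NE.
(D, R): Agent 1 can switch to U (72 → 88). Not NE.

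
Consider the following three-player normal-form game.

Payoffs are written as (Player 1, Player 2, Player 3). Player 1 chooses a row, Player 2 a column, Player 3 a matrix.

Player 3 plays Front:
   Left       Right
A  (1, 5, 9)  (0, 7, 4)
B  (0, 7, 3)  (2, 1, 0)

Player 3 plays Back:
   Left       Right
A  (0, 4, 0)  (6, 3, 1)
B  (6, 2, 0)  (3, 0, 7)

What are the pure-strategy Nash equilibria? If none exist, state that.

none

Player 1 against (Left, Front): payoffs 1, 0 → best response A.
Player 1 against (Left, Back): payoffs 0, 6 → best response B.
Player 1 against (Right, Front): payoffs 0, 2 → best response B.
Player 1 against (Right, Back): payoffs 6, 3 → best response A.
Player 2 against (A, Front): payoffs 5, 7 → best response Right.
Player 2 against (A, Back): payoffs 4, 3 → best response Left.
Player 2 against (B, Front): payoffs 7, 1 → best response Left.
Player 2 against (B, Back): payoffs 2, 0 → best response Left.
Player 3 against (A, Left): payoffs 9, 0 → best response Front.
Player 3 against (A, Right): payoffs 4, 1 → best response Front.
Player 3 against (B, Left): payoffs 3, 0 → best response Front.
Player 3 against (B, Right): payoffs 0, 7 → best response Back.
No profile is a mutual best response for all players.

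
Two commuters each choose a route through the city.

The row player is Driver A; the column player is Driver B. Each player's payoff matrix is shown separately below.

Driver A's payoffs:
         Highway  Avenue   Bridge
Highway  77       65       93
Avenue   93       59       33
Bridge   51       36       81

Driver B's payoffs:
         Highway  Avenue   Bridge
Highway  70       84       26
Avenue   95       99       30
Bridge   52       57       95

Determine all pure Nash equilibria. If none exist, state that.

(Highway, Highway): Driver A can switch to Avenue (77 → 93). Not NE.
(Highway, Avenue): Driver A gets 65, best alternative 59; Driver B gets 84, best alternative 70. No profitable deviation — NE.
(Highway, Bridge): Driver B can switch to Highway (26 → 70). Not NE.
(Avenue, Highway): Driver B can switch to Avenue (95 → 99). Not NE.
(Avenue, Avenue): Driver A can switch to Highway (59 → 65). Not NE.
(Avenue, Bridge): Driver A can switch to Highway (33 → 93). Not NE.
(Bridge, Highway): Driver A can switch to Highway (51 → 77). Not NE.
(Bridge, Avenue): Driver A can switch to Highway (36 → 65). Not NE.
(Bridge, Bridge): Driver A can switch to Highway (81 → 93). Not NE.

The unique pure-strategy Nash equilibrium is (Highway, Avenue).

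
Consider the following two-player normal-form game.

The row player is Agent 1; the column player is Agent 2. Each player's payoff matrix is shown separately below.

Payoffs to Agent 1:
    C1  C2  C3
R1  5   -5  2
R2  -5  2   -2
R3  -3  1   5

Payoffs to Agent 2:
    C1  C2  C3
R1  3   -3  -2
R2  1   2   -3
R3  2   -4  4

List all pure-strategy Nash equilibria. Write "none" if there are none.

For each player, find the best response to each opponent profile; mutual best responses are the pure NE.
Agent 1 against C1: payoffs 5, -5, -3 → best response R1.
Agent 1 against C2: payoffs -5, 2, 1 → best response R2.
Agent 1 against C3: payoffs 2, -2, 5 → best response R3.
Agent 2 against R1: payoffs 3, -3, -2 → best response C1.
Agent 2 against R2: payoffs 1, 2, -3 → best response C2.
Agent 2 against R3: payoffs 2, -4, 4 → best response C3.
Mutual best responses: (R1, C1); (R2, C2); (R3, C3).

Pure-strategy Nash equilibria: (R1, C1), (R2, C2), (R3, C3)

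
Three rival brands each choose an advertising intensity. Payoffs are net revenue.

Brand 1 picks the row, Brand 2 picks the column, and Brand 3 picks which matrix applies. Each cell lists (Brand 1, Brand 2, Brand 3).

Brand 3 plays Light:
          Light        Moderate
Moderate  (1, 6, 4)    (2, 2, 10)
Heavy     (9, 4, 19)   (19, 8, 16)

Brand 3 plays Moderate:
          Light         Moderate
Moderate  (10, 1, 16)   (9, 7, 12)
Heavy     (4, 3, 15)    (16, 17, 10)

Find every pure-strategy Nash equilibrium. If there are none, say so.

(Heavy, Moderate, Light)

(Moderate, Light, Light): Brand 1 can switch to Heavy (1 → 9). Not NE.
(Moderate, Light, Moderate): Brand 2 can switch to Moderate (1 → 7). Not NE.
(Moderate, Moderate, Light): Brand 1 can switch to Heavy (2 → 19). Not NE.
(Moderate, Moderate, Moderate): Brand 1 can switch to Heavy (9 → 16). Not NE.
(Heavy, Light, Light): Brand 2 can switch to Moderate (4 → 8). Not NE.
(Heavy, Light, Moderate): Brand 1 can switch to Moderate (4 → 10). Not NE.
(Heavy, Moderate, Light): Brand 1 gets 19, best alternative 2; Brand 2 gets 8, best alternative 4; Brand 3 gets 16, best alternative 10. No profitable deviation — NE.
(Heavy, Moderate, Moderate): Brand 3 can switch to Light (10 → 16). Not NE.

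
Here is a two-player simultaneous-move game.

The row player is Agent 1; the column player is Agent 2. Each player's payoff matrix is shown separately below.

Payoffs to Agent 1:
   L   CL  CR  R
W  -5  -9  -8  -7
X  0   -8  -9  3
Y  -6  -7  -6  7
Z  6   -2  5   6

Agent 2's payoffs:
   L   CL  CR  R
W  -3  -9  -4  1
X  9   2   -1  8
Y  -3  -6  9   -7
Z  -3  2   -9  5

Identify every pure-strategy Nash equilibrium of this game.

Agent 1 against L: payoffs -5, 0, -6, 6 → best response Z.
Agent 1 against CL: payoffs -9, -8, -7, -2 → best response Z.
Agent 1 against CR: payoffs -8, -9, -6, 5 → best response Z.
Agent 1 against R: payoffs -7, 3, 7, 6 → best response Y.
Agent 2 against W: payoffs -3, -9, -4, 1 → best response R.
Agent 2 against X: payoffs 9, 2, -1, 8 → best response L.
Agent 2 against Y: payoffs -3, -6, 9, -7 → best response CR.
Agent 2 against Z: payoffs -3, 2, -9, 5 → best response R.
No profile is a mutual best response for all players.

This game has no pure Nash equilibrium.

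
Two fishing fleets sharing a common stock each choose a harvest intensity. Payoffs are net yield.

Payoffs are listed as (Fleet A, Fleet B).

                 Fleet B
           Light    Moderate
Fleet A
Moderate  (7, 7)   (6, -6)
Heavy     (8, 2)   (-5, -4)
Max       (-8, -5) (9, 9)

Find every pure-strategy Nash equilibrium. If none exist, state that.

Pure-strategy Nash equilibria: (Heavy, Light); (Max, Moderate)

Fleet A against Light: payoffs 7, 8, -8 → best response Heavy.
Fleet A against Moderate: payoffs 6, -5, 9 → best response Max.
Fleet B against Moderate: payoffs 7, -6 → best response Light.
Fleet B against Heavy: payoffs 2, -4 → best response Light.
Fleet B against Max: payoffs -5, 9 → best response Moderate.
Mutual best responses: (Heavy, Light); (Max, Moderate).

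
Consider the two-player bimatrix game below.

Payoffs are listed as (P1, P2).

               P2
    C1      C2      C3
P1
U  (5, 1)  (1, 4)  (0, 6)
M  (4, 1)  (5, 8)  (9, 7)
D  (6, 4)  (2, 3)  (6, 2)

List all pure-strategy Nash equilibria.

Mark each player's best response to every combination of opponents' strategies; a profile where every player is best-responding is a pure Nash equilibrium.
P1 against C1: payoffs 5, 4, 6 → best response D.
P1 against C2: payoffs 1, 5, 2 → best response M.
P1 against C3: payoffs 0, 9, 6 → best response M.
P2 against U: payoffs 1, 4, 6 → best response C3.
P2 against M: payoffs 1, 8, 7 → best response C2.
P2 against D: payoffs 4, 3, 2 → best response C1.
Mutual best responses: (M, C2); (D, C1).

The pure Nash equilibria are (M, C2) and (D, C1).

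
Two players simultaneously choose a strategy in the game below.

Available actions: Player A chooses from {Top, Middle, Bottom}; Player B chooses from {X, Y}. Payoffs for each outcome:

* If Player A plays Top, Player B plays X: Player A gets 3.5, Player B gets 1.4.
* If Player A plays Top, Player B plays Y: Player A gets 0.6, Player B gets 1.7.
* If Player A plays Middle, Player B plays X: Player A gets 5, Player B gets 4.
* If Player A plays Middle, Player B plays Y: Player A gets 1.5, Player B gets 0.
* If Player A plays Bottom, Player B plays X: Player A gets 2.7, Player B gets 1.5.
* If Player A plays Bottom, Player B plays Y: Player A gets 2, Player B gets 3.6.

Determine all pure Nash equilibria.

Pure-strategy Nash equilibria: (Middle, X); (Bottom, Y)

(Top, X): Player A can switch to Middle (3.5 → 5). Not NE.
(Top, Y): Player A can switch to Middle (0.6 → 1.5). Not NE.
(Middle, X): Player A gets 5, best alternative 3.5; Player B gets 4, best alternative 0. No profitable deviation — NE.
(Middle, Y): Player A can switch to Bottom (1.5 → 2). Not NE.
(Bottom, X): Player A can switch to Top (2.7 → 3.5). Not NE.
(Bottom, Y): Player A gets 2, best alternative 1.5; Player B gets 3.6, best alternative 1.5. No profitable deviation — NE.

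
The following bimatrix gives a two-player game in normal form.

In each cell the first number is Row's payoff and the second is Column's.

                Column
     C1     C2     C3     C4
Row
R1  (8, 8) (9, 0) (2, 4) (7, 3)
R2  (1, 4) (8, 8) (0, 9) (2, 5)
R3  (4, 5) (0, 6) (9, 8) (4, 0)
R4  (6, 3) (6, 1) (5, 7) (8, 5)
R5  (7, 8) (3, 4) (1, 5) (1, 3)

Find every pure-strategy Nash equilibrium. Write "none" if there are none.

The pure Nash equilibria are (R1, C1); (R3, C3).

For each player, find the best response to each opponent profile; mutual best responses are the pure NE.
Row against C1: payoffs 8, 1, 4, 6, 7 → best response R1.
Row against C2: payoffs 9, 8, 0, 6, 3 → best response R1.
Row against C3: payoffs 2, 0, 9, 5, 1 → best response R3.
Row against C4: payoffs 7, 2, 4, 8, 1 → best response R4.
Column against R1: payoffs 8, 0, 4, 3 → best response C1.
Column against R2: payoffs 4, 8, 9, 5 → best response C3.
Column against R3: payoffs 5, 6, 8, 0 → best response C3.
Column against R4: payoffs 3, 1, 7, 5 → best response C3.
Column against R5: payoffs 8, 4, 5, 3 → best response C1.
Mutual best responses: (R1, C1); (R3, C3).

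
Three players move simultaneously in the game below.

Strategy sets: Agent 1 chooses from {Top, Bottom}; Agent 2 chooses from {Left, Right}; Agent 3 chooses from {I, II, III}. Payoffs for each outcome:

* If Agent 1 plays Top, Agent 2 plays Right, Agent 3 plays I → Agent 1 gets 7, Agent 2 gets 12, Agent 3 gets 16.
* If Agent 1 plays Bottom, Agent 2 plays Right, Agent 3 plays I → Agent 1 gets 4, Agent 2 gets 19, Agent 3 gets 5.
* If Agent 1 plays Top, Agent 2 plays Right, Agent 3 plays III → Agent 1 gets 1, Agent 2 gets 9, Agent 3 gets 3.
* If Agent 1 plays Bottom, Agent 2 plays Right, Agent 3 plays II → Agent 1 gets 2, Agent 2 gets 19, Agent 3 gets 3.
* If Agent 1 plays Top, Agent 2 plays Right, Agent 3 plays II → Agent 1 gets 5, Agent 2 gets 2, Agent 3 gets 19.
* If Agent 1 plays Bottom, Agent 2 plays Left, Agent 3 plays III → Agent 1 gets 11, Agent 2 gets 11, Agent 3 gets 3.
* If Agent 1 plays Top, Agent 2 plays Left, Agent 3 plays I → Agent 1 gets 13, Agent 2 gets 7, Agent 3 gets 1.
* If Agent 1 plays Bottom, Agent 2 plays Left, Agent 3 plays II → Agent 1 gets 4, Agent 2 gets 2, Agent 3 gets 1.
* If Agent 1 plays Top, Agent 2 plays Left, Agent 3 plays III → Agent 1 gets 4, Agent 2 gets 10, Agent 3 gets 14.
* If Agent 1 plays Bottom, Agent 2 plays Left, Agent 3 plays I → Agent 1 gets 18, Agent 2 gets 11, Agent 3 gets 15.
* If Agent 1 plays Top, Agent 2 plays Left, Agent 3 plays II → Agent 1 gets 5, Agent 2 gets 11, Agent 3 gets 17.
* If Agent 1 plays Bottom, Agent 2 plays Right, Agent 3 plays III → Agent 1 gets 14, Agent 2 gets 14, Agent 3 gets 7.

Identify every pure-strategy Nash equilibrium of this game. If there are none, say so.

(Top, Left, II) and (Bottom, Right, III)

Agent 1 against (Left, I): payoffs 13, 18 → best response Bottom.
Agent 1 against (Left, II): payoffs 5, 4 → best response Top.
Agent 1 against (Left, III): payoffs 4, 11 → best response Bottom.
Agent 1 against (Right, I): payoffs 7, 4 → best response Top.
Agent 1 against (Right, II): payoffs 5, 2 → best response Top.
Agent 1 against (Right, III): payoffs 1, 14 → best response Bottom.
Agent 2 against (Top, I): payoffs 7, 12 → best response Right.
Agent 2 against (Top, II): payoffs 11, 2 → best response Left.
Agent 2 against (Top, III): payoffs 10, 9 → best response Left.
Agent 2 against (Bottom, I): payoffs 11, 19 → best response Right.
Agent 2 against (Bottom, II): payoffs 2, 19 → best response Right.
Agent 2 against (Bottom, III): payoffs 11, 14 → best response Right.
Agent 3 against (Top, Left): payoffs 1, 17, 14 → best response II.
Agent 3 against (Top, Right): payoffs 16, 19, 3 → best response II.
Agent 3 against (Bottom, Left): payoffs 15, 1, 3 → best response I.
Agent 3 against (Bottom, Right): payoffs 5, 3, 7 → best response III.
Mutual best responses: (Top, Left, II); (Bottom, Right, III).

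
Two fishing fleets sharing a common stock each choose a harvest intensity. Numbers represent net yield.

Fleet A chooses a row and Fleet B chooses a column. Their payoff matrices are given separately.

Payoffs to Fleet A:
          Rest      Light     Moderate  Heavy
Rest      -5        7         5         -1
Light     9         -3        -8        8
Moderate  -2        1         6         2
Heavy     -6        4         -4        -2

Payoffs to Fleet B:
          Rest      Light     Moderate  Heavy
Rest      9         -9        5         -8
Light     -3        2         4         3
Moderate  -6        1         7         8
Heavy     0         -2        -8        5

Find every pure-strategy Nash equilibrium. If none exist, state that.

none

Check each profile: it is a Nash equilibrium iff no player can strictly gain by switching unilaterally.
(Rest, Rest): Fleet A can switch to Light (-5 → 9). Not NE.
(Rest, Light): Fleet B can switch to Rest (-9 → 9). Not NE.
(Rest, Moderate): Fleet A can switch to Moderate (5 → 6). Not NE.
(Rest, Heavy): Fleet A can switch to Light (-1 → 8). Not NE.
(Light, Rest): Fleet B can switch to Light (-3 → 2). Not NE.
(Light, Light): Fleet A can switch to Rest (-3 → 7). Not NE.
(Light, Moderate): Fleet A can switch to Rest (-8 → 5). Not NE.
(Light, Heavy): Fleet B can switch to Moderate (3 → 4). Not NE.
(Moderate, Rest): Fleet A can switch to Light (-2 → 9). Not NE.
(Moderate, Light): Fleet A can switch to Rest (1 → 7). Not NE.
(Moderate, Moderate): Fleet B can switch to Heavy (7 → 8). Not NE.
(Moderate, Heavy): Fleet A can switch to Light (2 → 8). Not NE.
(The remaining 4 profiles each have a profitable deviation by the same check.)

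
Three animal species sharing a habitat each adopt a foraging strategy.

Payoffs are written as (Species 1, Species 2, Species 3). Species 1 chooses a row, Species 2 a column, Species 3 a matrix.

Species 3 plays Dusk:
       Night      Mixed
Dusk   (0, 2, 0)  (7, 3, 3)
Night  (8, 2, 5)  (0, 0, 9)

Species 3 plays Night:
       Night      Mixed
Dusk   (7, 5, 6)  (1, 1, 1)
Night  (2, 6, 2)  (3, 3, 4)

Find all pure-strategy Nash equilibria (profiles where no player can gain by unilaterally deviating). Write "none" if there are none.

Species 1 against (Night, Dusk): payoffs 0, 8 → best response Night.
Species 1 against (Night, Night): payoffs 7, 2 → best response Dusk.
Species 1 against (Mixed, Dusk): payoffs 7, 0 → best response Dusk.
Species 1 against (Mixed, Night): payoffs 1, 3 → best response Night.
Species 2 against (Dusk, Dusk): payoffs 2, 3 → best response Mixed.
Species 2 against (Dusk, Night): payoffs 5, 1 → best response Night.
Species 2 against (Night, Dusk): payoffs 2, 0 → best response Night.
Species 2 against (Night, Night): payoffs 6, 3 → best response Night.
Species 3 against (Dusk, Night): payoffs 0, 6 → best response Night.
Species 3 against (Dusk, Mixed): payoffs 3, 1 → best response Dusk.
Species 3 against (Night, Night): payoffs 5, 2 → best response Dusk.
Species 3 against (Night, Mixed): payoffs 9, 4 → best response Dusk.
Mutual best responses: (Dusk, Night, Night); (Dusk, Mixed, Dusk); (Night, Night, Dusk).

Pure-strategy Nash equilibria: (Dusk, Night, Night), (Dusk, Mixed, Dusk), (Night, Night, Dusk)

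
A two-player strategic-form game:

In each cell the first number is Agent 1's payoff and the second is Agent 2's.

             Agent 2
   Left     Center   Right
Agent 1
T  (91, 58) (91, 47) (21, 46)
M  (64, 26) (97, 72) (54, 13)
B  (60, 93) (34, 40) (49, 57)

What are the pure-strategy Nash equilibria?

(T, Left), (M, Center)

Agent 1 against Left: payoffs 91, 64, 60 → best response T.
Agent 1 against Center: payoffs 91, 97, 34 → best response M.
Agent 1 against Right: payoffs 21, 54, 49 → best response M.
Agent 2 against T: payoffs 58, 47, 46 → best response Left.
Agent 2 against M: payoffs 26, 72, 13 → best response Center.
Agent 2 against B: payoffs 93, 40, 57 → best response Left.
Mutual best responses: (T, Left); (M, Center).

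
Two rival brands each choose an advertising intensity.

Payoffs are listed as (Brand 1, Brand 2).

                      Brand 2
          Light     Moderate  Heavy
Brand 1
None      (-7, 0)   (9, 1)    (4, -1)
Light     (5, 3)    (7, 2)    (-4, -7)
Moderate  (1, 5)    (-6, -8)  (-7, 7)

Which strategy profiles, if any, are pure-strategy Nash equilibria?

(None, Light): Brand 1 can switch to Light (-7 → 5). Not NE.
(None, Moderate): Brand 1 gets 9, best alternative 7; Brand 2 gets 1, best alternative 0. No profitable deviation — NE.
(None, Heavy): Brand 2 can switch to Light (-1 → 0). Not NE.
(Light, Light): Brand 1 gets 5, best alternative 1; Brand 2 gets 3, best alternative 2. No profitable deviation — NE.
(Light, Moderate): Brand 1 can switch to None (7 → 9). Not NE.
(Light, Heavy): Brand 1 can switch to None (-4 → 4). Not NE.
(Moderate, Light): Brand 1 can switch to Light (1 → 5). Not NE.
(Moderate, Moderate): Brand 1 can switch to None (-6 → 9). Not NE.
(Moderate, Heavy): Brand 1 can switch to None (-7 → 4). Not NE.

The pure Nash equilibria are (None, Moderate) and (Light, Light).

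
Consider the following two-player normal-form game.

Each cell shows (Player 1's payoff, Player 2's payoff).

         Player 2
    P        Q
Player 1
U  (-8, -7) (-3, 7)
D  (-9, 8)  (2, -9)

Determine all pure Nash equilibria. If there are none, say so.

(U, P): Player 2 can switch to Q (-7 → 7). Not NE.
(U, Q): Player 1 can switch to D (-3 → 2). Not NE.
(D, P): Player 1 can switch to U (-9 → -8). Not NE.
(D, Q): Player 2 can switch to P (-9 → 8). Not NE.

none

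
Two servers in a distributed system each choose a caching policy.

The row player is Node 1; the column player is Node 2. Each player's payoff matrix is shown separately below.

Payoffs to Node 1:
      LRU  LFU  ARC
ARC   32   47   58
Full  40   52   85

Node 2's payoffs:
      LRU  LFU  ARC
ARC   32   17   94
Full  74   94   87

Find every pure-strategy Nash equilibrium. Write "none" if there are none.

(ARC, LRU): Node 1 can switch to Full (32 → 40). Not NE.
(ARC, LFU): Node 1 can switch to Full (47 → 52). Not NE.
(ARC, ARC): Node 1 can switch to Full (58 → 85). Not NE.
(Full, LRU): Node 2 can switch to LFU (74 → 94). Not NE.
(Full, LFU): Node 1 gets 52, best alternative 47; Node 2 gets 94, best alternative 87. No profitable deviation — NE.
(Full, ARC): Node 2 can switch to LFU (87 → 94). Not NE.

(Full, LFU)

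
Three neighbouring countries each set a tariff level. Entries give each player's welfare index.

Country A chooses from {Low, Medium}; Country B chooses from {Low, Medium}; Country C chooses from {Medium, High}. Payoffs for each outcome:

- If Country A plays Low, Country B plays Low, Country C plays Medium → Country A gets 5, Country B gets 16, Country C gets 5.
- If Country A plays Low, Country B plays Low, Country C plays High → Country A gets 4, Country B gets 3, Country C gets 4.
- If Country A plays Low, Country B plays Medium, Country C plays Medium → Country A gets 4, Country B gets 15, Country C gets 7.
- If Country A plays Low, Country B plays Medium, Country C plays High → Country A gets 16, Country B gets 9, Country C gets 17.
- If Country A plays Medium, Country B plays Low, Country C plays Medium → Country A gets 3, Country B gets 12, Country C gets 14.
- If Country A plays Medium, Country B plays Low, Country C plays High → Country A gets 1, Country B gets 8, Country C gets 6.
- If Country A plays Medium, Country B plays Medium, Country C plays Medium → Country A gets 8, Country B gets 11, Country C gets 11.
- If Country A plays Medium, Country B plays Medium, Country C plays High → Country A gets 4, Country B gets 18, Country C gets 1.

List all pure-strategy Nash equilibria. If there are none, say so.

(Low, Low, Medium): Country A gets 5, best alternative 3; Country B gets 16, best alternative 15; Country C gets 5, best alternative 4. No profitable deviation — NE.
(Low, Low, High): Country B can switch to Medium (3 → 9). Not NE.
(Low, Medium, Medium): Country A can switch to Medium (4 → 8). Not NE.
(Low, Medium, High): Country A gets 16, best alternative 4; Country B gets 9, best alternative 3; Country C gets 17, best alternative 7. No profitable deviation — NE.
(Medium, Low, Medium): Country A can switch to Low (3 → 5). Not NE.
(Medium, Low, High): Country A can switch to Low (1 → 4). Not NE.
(Medium, Medium, Medium): Country B can switch to Low (11 → 12). Not NE.
(Medium, Medium, High): Country A can switch to Low (4 → 16). Not NE.

(Low, Low, Medium), (Low, Medium, High)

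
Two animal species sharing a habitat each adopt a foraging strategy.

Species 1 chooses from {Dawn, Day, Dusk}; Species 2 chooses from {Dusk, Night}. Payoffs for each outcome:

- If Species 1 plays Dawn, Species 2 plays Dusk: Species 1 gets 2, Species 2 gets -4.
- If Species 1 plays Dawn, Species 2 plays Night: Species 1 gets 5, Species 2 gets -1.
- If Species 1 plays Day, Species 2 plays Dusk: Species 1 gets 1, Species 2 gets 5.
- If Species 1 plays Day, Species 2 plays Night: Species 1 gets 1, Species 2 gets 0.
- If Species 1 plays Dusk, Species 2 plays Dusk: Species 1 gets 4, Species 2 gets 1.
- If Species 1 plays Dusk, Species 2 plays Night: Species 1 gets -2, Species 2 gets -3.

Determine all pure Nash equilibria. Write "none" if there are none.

For each strategy profile, look for a profitable unilateral deviation.
(Dawn, Dusk): Species 1 can switch to Dusk (2 → 4). Not NE.
(Dawn, Night): Species 1 gets 5, best alternative 1; Species 2 gets -1, best alternative -4. No profitable deviation — NE.
(Day, Dusk): Species 1 can switch to Dawn (1 → 2). Not NE.
(Day, Night): Species 1 can switch to Dawn (1 → 5). Not NE.
(Dusk, Dusk): Species 1 gets 4, best alternative 2; Species 2 gets 1, best alternative -3. No profitable deviation — NE.
(Dusk, Night): Species 1 can switch to Dawn (-2 → 5). Not NE.

(Dawn, Night), (Dusk, Dusk)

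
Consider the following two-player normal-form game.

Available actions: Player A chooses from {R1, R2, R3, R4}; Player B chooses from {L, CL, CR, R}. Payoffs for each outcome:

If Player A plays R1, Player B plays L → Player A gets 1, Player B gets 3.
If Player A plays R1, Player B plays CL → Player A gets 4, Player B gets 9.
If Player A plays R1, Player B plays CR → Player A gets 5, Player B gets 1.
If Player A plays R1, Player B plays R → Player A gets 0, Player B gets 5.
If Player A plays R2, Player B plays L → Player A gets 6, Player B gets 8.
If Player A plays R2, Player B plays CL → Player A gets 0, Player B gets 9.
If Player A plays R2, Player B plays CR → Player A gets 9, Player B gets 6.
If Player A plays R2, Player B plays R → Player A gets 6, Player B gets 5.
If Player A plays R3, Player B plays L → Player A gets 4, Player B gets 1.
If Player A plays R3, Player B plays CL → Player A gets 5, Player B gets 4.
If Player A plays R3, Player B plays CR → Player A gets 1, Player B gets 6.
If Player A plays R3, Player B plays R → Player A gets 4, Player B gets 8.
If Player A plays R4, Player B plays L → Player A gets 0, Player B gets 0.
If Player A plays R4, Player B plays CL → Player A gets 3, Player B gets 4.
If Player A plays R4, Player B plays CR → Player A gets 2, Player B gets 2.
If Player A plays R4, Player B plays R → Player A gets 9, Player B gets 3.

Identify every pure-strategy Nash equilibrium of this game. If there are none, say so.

(R1, L): Player A can switch to R2 (1 → 6). Not NE.
(R1, CL): Player A can switch to R3 (4 → 5). Not NE.
(R1, CR): Player A can switch to R2 (5 → 9). Not NE.
(R1, R): Player A can switch to R2 (0 → 6). Not NE.
(R2, L): Player B can switch to CL (8 → 9). Not NE.
(R2, CL): Player A can switch to R1 (0 → 4). Not NE.
(R2, CR): Player B can switch to L (6 → 8). Not NE.
(R2, R): Player A can switch to R4 (6 → 9). Not NE.
(The remaining 8 profiles each have a profitable deviation by the same check.)

There is no pure-strategy Nash equilibrium.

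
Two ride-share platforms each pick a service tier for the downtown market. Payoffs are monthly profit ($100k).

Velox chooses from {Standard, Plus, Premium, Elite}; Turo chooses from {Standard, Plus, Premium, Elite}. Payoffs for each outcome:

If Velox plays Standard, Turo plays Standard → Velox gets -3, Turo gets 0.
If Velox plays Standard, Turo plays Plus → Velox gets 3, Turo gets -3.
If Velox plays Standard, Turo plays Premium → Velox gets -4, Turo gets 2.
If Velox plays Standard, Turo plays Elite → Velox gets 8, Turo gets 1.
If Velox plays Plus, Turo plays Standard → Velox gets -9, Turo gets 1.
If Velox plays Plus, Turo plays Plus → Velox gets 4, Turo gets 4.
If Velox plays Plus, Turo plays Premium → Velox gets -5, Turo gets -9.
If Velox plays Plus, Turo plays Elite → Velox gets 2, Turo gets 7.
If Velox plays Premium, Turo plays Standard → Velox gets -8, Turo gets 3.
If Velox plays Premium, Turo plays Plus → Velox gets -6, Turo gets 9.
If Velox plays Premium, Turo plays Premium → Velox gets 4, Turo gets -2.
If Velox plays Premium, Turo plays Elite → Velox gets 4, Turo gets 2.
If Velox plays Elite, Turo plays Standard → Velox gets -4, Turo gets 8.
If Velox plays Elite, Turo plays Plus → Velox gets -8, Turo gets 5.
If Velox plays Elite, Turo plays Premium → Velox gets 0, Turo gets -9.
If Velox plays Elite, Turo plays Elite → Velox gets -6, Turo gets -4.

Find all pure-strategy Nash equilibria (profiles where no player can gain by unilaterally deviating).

For each player, find the best response to each opponent profile; mutual best responses are the pure NE.
Velox against Standard: payoffs -3, -9, -8, -4 → best response Standard.
Velox against Plus: payoffs 3, 4, -6, -8 → best response Plus.
Velox against Premium: payoffs -4, -5, 4, 0 → best response Premium.
Velox against Elite: payoffs 8, 2, 4, -6 → best response Standard.
Turo against Standard: payoffs 0, -3, 2, 1 → best response Premium.
Turo against Plus: payoffs 1, 4, -9, 7 → best response Elite.
Turo against Premium: payoffs 3, 9, -2, 2 → best response Plus.
Turo against Elite: payoffs 8, 5, -9, -4 → best response Standard.
No profile is a mutual best response for all players.

No pure-strategy Nash equilibrium.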